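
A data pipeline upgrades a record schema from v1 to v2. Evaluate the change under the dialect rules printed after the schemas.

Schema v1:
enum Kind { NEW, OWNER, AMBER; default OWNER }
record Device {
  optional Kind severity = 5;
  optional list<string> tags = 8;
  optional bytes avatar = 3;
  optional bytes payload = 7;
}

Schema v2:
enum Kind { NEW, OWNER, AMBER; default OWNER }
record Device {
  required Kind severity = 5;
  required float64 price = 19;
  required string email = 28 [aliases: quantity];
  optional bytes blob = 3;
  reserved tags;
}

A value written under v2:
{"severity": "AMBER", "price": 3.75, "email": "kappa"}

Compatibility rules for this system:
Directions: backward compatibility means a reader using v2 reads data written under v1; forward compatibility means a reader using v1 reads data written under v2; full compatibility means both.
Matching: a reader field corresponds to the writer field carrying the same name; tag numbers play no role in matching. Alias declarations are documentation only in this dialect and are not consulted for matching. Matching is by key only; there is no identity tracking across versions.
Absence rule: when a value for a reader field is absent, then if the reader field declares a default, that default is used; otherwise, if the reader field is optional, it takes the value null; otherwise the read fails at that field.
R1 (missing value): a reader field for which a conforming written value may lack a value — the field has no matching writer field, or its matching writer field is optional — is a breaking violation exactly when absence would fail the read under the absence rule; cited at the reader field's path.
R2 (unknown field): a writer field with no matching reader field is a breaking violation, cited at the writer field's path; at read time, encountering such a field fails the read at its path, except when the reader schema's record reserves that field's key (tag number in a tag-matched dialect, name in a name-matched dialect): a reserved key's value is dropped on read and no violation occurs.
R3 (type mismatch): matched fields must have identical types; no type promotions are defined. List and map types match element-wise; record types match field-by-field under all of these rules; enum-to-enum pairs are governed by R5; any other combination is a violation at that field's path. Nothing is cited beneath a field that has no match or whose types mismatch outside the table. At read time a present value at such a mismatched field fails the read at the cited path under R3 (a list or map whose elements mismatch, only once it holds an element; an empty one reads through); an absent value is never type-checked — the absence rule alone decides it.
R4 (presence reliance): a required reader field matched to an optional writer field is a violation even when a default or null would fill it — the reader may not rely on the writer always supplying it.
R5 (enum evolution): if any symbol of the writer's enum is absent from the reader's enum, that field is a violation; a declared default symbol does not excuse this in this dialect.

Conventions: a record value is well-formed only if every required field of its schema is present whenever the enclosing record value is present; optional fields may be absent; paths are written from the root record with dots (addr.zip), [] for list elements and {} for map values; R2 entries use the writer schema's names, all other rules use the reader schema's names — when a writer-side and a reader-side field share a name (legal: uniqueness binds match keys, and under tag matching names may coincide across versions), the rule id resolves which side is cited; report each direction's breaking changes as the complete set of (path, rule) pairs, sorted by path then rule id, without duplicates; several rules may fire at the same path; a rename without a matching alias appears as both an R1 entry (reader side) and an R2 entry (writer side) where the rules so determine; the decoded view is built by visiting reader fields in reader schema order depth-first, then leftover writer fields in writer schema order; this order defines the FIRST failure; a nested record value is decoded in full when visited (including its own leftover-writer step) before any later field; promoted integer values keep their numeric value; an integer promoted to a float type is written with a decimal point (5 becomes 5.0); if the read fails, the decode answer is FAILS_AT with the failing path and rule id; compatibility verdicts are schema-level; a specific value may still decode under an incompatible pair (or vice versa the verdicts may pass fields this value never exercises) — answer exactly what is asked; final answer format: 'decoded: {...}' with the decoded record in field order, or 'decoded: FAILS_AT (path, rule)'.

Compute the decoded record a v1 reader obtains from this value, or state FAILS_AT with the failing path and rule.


decoded: FAILS_AT (price, R2)

the writer's type comes first in each Device pair
decode walk for Device under reader schema v1:
  severity := "AMBER"
  tags := null (not supplied -> null)
  avatar := null (not supplied -> null)
  payload := null (not supplied -> null)
  read fails at price under R2 (unknown field)
  => FAILS_AT (price, R2)
checking off the Device differences that do not matter here:
  renamed field avatar to blob in record Device -> a verdict-level change on Device — the shown value reads the same
  added field email to record Device: required string, tag 28 (in v2 it sits immediately before blob) -> a verdict-level change on Device — the shown value reads the same
  removed field payload from record Device -> a verdict-level change on Device — the shown value reads the same
  field severity in record Device: optional changed to required -> a verdict-level change on Device — the shown value reads the same
  removed field tags from record Device (its key "tags" joins the reserved list) -> no rule fires on it and the decoded Device view is identical with or without it


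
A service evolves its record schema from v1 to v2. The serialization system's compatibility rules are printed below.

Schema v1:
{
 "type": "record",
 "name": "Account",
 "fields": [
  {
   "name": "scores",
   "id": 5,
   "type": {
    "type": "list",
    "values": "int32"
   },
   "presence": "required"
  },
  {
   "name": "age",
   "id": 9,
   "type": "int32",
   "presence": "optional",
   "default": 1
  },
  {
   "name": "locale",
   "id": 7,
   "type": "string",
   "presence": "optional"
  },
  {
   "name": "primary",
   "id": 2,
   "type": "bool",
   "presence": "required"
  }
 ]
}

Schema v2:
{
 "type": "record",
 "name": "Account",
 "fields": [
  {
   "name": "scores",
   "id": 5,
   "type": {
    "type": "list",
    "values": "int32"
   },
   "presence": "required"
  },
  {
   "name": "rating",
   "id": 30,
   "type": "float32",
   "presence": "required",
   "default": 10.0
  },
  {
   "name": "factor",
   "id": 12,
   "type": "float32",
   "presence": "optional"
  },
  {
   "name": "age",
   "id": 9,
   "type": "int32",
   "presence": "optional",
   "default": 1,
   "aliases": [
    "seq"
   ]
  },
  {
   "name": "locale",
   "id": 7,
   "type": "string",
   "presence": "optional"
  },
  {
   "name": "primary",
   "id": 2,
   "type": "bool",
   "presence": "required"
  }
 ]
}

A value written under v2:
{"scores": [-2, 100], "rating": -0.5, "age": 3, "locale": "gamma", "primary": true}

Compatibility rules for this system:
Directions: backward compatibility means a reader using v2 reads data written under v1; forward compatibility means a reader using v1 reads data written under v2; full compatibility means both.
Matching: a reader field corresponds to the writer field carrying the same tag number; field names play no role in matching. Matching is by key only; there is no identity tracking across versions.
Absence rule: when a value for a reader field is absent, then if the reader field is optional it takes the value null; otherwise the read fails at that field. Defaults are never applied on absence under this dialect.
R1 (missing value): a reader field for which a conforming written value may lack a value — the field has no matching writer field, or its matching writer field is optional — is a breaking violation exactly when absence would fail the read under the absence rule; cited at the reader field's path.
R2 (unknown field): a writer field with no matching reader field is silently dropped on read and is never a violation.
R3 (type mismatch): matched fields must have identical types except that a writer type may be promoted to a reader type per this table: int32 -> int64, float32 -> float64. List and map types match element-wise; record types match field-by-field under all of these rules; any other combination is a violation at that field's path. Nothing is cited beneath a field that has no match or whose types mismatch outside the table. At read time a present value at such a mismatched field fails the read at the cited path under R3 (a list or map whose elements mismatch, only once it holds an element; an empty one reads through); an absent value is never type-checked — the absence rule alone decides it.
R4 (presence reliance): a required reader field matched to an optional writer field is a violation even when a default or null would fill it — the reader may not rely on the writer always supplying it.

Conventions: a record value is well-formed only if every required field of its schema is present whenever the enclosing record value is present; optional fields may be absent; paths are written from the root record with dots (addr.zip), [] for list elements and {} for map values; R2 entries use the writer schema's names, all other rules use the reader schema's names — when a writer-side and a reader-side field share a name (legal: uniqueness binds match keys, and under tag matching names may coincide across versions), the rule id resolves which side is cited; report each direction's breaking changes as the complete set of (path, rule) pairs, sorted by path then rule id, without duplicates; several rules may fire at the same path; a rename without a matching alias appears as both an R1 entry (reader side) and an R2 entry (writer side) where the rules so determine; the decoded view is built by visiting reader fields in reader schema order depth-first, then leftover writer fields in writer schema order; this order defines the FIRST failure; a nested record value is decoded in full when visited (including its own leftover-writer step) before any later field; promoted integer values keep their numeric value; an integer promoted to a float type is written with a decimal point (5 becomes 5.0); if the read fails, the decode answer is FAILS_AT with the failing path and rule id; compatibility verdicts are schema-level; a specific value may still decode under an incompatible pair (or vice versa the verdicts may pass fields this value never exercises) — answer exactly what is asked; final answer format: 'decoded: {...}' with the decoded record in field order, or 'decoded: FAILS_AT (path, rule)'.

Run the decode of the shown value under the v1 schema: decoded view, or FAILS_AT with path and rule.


decoded: {"scores": [-2, 100], "age": 3, "locale": "gamma", "primary": true}

in Account below, arrows point writer -> reader
decode (reader v1):
  scores := [-2, 100]
  age := 3
  locale := "gamma"
  primary := true
  writer rating: unknown -> dropped
  => decoded: {"scores": [-2, 100], "age": 3, "locale": "gamma", "primary": true}
diffs on Account not affecting the asked answer:
  added field factor to record Account: optional float32, tag 12 (in v2 it sits immediately before age) -> no rule fires on it and the decoded Account view is identical with or without it
  added field rating to record Account: required float32, tag 30, default 10.0 (in v2 it sits immediately before age) -> shifts the Account verdicts, not this decode


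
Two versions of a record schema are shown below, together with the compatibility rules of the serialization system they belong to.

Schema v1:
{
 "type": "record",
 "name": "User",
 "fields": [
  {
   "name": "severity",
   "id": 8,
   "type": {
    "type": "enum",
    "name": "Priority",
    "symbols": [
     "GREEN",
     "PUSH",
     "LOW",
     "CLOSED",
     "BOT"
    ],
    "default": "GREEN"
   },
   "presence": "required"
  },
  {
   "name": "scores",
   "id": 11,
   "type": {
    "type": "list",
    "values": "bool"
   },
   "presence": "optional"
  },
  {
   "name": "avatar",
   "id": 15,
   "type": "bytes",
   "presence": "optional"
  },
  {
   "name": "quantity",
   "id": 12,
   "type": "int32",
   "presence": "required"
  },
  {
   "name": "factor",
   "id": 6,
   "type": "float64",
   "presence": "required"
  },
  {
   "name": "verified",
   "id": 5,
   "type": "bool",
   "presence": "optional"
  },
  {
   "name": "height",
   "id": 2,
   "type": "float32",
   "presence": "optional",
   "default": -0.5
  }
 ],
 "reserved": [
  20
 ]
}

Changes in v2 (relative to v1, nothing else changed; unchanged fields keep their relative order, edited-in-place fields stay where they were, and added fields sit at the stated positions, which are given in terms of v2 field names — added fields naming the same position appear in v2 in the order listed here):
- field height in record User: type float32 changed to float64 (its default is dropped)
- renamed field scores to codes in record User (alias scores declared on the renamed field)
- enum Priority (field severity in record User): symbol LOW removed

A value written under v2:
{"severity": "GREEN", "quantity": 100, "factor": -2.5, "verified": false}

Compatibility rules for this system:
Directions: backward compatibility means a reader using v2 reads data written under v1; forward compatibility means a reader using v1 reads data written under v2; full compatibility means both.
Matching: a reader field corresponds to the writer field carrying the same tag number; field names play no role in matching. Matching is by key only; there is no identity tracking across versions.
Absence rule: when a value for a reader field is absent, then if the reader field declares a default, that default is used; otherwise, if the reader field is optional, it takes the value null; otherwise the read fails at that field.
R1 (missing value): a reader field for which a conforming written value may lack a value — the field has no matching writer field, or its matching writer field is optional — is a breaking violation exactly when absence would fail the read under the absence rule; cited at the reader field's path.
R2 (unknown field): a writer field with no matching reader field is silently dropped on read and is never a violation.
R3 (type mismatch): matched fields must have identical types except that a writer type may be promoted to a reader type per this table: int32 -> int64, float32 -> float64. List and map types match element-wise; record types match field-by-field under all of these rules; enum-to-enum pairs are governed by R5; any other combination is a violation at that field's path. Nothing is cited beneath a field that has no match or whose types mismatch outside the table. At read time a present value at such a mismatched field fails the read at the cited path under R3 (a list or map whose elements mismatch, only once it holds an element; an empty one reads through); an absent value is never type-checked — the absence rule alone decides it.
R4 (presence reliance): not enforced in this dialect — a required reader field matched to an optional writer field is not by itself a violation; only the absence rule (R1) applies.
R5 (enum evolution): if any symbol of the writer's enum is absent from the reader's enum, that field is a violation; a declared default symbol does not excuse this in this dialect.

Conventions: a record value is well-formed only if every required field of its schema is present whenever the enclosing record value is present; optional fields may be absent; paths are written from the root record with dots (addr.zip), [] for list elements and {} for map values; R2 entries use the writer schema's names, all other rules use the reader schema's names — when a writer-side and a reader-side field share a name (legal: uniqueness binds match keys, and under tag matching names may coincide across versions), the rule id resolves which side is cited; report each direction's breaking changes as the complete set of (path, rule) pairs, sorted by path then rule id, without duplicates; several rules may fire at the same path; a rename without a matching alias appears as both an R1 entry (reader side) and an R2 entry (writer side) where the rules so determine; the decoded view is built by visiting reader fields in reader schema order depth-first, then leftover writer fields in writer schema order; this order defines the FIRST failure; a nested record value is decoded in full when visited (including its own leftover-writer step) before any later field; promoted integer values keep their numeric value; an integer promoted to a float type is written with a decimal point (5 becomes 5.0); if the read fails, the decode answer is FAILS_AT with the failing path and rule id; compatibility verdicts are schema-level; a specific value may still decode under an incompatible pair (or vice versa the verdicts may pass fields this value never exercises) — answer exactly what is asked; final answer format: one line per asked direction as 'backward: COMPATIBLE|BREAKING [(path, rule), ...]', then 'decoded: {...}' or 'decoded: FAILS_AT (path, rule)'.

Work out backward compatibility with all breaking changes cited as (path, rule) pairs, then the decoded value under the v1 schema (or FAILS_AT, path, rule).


arrows below run writer -> reader for User
backward analysis of User with v2 as reader and v1 as writer:
  severity: Priority -> Priority, writer required; from severity
  codes: list<bool> -> list<bool>, writer optional; from scores
  avatar: bytes -> bytes, writer optional; from avatar
  quantity: int32 -> int32, writer required; from quantity
  factor: float64 -> float64, writer required; from factor
  verified: bool -> bool, writer optional; from verified
  height: float32 -> float64, writer optional; from height
  violation R5 at severity
  backward on User therefore BREAKING (1)
migrating the User value to v1:
  severity := "GREEN"
  scores := null (absent, optional -> null)
  avatar := null (absent, optional -> null)
  quantity := 100
  factor := -2.5
  verified := false
  height := -0.5 (absent -> default)
  => decoded: {"severity": "GREEN", "scores": null, "avatar": null, "quantity": 100, "factor": -2.5, "verified": false, "height": -0.5}
ruling out the remaining User differences:
  field height in record User: type float32 changed to float64 (its default is dropped) -> affects forward compatibility only, which is not asked
  renamed field scores to codes in record User (alias scores declared on the renamed field) -> fires no rule on User, leaving the asked answer as it is

backward: BREAKING [(severity, R5)]; decoded: {"severity": "GREEN", "scores": null, "avatar": null, "quantity": 100, "factor": -2.5, "verified": false, "height": -0.5}


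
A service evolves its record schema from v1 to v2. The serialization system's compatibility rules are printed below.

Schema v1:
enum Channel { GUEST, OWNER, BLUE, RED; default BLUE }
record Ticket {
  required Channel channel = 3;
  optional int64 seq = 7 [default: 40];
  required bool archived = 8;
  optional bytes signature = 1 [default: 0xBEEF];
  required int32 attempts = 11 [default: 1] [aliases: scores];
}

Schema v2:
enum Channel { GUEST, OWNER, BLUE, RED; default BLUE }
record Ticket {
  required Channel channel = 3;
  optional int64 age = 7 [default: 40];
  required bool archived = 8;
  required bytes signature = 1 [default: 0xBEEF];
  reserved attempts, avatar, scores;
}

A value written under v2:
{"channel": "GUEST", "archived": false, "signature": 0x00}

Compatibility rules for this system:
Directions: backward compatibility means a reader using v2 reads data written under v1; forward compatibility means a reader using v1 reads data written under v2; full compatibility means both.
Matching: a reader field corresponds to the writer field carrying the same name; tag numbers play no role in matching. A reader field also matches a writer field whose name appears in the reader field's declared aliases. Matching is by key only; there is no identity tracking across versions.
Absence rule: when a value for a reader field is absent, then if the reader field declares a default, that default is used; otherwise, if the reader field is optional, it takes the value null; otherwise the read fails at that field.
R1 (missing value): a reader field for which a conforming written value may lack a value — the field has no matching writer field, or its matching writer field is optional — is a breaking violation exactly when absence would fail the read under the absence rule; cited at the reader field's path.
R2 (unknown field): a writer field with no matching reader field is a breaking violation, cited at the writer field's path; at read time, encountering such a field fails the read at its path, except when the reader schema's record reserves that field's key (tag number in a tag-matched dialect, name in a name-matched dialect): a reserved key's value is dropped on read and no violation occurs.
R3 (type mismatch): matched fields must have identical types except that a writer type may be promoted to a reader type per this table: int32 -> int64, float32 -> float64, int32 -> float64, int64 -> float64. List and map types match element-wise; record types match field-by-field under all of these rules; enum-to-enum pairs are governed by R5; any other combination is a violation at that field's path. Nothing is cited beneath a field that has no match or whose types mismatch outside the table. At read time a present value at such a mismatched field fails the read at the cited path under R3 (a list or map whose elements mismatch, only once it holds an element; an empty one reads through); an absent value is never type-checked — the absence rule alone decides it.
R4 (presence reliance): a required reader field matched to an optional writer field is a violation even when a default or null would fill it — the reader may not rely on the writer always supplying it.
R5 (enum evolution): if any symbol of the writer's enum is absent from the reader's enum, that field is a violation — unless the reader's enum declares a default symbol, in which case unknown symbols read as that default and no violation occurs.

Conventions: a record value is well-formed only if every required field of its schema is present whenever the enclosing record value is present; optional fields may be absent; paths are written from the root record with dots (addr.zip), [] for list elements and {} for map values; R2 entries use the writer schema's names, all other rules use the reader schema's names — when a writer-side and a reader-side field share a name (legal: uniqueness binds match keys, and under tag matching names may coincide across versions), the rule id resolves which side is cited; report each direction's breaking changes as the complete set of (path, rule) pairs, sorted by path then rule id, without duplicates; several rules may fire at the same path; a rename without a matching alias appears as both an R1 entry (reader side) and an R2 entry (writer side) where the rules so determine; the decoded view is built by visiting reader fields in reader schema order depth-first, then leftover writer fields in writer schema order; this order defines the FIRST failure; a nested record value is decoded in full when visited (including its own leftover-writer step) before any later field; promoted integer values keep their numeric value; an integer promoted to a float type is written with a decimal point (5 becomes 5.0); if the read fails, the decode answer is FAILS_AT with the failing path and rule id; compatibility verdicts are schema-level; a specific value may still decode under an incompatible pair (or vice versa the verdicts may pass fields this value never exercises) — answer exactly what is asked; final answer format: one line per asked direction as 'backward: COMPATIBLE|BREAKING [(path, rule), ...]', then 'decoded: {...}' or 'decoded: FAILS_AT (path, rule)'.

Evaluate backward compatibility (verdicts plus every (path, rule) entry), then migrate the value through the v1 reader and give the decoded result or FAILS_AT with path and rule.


backward: BREAKING [(seq, R2), (signature, R4)]; decoded: {"channel": "GUEST", "seq": 40, "archived": false, "signature": 0x00, "attempts": 1}

the writer's type comes first in each Ticket pair
backward analysis of Ticket with v2 as reader and v1 as writer:
  channel: paired with writer channel (Channel -> Channel; writer required)
  age: no writer-side match
  archived: paired with writer archived (bool -> bool; writer required)
  signature: paired with writer signature (bytes -> bytes; writer optional)
  leftover writer field: seq
  leftover writer field: attempts
  R2 fires at seq
  R4 fires at signature
  => backward verdict for Ticket: BREAKING, 2 violation(s)
decode (reader v1):
  channel := "GUEST"
  seq := 40 (no value, default fills)
  archived := false
  signature := 0x00
  attempts := 1 (no value, default fills)
  => decoded: {"channel": "GUEST", "seq": 40, "archived": false, "signature": 0x00, "attempts": 1}
ruling out the remaining Ticket differences:
  removed field attempts from record Ticket (its key "attempts" joins the reserved list) -> triggers nothing under Ticket's printed rules — same verdict


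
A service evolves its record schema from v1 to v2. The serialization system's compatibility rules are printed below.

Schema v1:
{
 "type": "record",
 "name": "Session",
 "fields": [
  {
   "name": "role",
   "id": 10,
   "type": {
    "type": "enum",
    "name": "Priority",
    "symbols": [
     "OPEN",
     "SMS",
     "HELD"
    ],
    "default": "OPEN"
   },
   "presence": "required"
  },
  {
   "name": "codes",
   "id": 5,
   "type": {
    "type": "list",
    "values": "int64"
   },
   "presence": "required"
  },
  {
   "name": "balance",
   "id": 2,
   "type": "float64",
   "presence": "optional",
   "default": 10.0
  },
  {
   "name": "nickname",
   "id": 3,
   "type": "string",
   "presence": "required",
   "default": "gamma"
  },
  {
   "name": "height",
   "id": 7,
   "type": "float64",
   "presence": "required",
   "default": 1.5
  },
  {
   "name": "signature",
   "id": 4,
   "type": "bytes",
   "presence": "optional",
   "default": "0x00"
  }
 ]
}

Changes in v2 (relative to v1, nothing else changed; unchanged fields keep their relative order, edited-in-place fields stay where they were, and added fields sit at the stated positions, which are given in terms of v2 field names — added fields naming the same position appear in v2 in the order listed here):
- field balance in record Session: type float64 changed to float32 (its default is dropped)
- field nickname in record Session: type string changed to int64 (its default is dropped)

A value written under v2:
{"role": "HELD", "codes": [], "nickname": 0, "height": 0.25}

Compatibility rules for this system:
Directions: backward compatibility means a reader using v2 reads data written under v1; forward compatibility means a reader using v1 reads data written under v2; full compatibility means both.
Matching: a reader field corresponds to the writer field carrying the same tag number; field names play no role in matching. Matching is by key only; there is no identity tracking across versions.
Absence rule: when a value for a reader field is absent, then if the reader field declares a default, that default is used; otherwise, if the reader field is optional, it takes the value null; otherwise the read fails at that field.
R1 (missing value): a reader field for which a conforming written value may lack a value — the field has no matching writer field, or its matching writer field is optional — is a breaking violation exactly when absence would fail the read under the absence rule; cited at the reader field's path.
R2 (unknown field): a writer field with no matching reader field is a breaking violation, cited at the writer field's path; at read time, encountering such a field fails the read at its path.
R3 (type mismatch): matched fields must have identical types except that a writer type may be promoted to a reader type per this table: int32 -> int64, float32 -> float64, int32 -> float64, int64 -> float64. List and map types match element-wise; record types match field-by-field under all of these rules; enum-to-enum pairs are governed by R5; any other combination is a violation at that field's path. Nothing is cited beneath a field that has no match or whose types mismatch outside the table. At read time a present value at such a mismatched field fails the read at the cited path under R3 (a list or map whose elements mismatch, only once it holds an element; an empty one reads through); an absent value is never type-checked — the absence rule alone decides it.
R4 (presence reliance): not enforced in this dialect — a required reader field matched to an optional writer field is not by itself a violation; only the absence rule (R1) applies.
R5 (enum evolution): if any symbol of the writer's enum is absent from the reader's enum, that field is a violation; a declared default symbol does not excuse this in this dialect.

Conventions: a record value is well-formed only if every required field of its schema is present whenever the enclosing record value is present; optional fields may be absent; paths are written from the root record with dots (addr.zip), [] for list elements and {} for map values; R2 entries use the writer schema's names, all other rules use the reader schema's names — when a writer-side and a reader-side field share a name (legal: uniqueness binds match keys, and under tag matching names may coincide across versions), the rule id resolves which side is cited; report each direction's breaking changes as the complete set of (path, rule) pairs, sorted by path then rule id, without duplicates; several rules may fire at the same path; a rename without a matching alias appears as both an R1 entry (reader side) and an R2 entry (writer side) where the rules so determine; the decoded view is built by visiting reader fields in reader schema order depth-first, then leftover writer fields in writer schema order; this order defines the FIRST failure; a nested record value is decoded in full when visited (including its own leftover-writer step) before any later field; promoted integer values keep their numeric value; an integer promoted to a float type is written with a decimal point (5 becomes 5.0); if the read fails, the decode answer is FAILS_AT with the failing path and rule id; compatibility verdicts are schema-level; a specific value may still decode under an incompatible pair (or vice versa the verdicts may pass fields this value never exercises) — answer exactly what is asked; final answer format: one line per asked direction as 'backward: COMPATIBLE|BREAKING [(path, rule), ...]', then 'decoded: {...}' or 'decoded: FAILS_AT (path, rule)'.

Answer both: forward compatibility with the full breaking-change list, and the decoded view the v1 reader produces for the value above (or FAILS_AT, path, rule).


forward: BREAKING [(nickname, R3)]; decoded: FAILS_AT (nickname, R3)

each type pair in Session: writer, then reader
forward analysis of Session with v1 as reader and v2 as writer:
  Priority -> Priority, writer required: role aligns to role
  list<int64> -> list<int64>, writer required: codes aligns to codes
  float32 -> float64, writer optional: balance aligns to balance
  int64 -> string, writer required: nickname aligns to nickname
  float64 -> float64, writer required: height aligns to height
  bytes -> bytes, writer optional: signature aligns to signature
  rule R3 violated at nickname
  forward on Session therefore BREAKING (1)
decode walk for Session under reader schema v1:
  role := "HELD"
  codes := []
  balance := 10.0 (missing; default applied)
  read fails at nickname under R3
  => FAILS_AT (nickname, R3)
checking off the Session differences that do not matter here:
  field balance in record Session: type float64 changed to float32 (its default is dropped) -> affects backward compatibility only, which is not asked


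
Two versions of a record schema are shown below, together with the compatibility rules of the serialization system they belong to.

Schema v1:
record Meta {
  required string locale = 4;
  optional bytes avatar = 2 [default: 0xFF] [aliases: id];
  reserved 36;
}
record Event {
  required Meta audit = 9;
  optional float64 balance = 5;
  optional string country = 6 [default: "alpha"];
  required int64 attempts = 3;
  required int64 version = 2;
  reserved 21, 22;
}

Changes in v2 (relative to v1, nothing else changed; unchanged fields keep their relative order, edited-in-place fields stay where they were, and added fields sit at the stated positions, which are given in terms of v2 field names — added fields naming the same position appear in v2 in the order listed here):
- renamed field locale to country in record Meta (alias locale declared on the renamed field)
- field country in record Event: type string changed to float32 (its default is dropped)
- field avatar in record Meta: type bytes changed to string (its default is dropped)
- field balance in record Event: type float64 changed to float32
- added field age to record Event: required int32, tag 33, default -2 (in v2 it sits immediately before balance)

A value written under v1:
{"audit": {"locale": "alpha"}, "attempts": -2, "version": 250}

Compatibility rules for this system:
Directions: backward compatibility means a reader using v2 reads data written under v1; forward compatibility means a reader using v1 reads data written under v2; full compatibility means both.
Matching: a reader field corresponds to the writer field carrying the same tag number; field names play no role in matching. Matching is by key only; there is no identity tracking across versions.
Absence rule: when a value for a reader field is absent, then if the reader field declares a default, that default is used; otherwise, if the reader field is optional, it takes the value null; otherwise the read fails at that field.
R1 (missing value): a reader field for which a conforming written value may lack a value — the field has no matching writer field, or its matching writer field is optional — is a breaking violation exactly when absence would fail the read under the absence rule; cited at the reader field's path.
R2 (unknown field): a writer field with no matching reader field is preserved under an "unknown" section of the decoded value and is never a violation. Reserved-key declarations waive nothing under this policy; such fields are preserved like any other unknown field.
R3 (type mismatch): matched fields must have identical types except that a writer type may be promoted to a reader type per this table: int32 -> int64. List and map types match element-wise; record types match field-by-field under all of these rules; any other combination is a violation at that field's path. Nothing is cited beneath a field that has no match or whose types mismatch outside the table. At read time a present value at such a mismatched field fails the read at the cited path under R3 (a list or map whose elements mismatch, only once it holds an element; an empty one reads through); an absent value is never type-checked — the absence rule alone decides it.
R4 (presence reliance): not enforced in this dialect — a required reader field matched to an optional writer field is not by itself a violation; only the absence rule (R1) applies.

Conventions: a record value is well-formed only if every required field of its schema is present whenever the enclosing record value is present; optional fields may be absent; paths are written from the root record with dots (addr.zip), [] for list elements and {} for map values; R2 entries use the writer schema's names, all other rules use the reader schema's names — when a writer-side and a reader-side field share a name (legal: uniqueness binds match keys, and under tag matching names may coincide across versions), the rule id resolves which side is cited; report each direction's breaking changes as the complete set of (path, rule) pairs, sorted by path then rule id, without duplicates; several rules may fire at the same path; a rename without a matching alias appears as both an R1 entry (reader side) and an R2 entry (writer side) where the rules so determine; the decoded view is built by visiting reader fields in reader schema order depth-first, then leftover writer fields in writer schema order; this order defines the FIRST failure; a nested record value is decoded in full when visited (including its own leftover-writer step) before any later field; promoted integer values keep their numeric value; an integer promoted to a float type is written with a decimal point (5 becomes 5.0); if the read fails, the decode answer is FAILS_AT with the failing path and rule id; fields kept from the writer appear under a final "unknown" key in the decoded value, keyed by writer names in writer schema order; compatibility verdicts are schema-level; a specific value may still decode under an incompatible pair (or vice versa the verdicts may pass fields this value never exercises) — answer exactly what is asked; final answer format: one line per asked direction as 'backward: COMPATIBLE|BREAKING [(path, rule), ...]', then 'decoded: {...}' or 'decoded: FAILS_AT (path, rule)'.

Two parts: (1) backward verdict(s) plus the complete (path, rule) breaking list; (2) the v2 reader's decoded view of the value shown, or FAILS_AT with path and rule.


arrows below run writer -> reader for Event
checking backward for Event: reader v2 against writer v1:
  writer required, Meta -> Meta: reader audit maps from writer audit
  age: no writer-side match
  writer optional, float64 -> float32: reader balance maps from writer balance
  writer optional, string -> float32: reader country maps from writer country
  writer required, int64 -> int64: reader attempts maps from writer attempts
  writer required, int64 -> int64: reader version maps from writer version
  writer required, string -> string: reader audit.country maps from writer audit.locale
  writer optional, bytes -> string: reader audit.avatar maps from writer audit.avatar
  violation R3 at audit.avatar
  violation R3 at balance
  violation R3 at country
  => 3 violation(s): backward is BREAKING for Event
decoding the Event value with the v2 reader:
  audit.country := "alpha" (from writer locale)
  audit.avatar := null (absent, optional -> null)
  age := -2 (absent -> default)
  balance := null (absent, optional -> null)
  country := null (absent, optional -> null)
  attempts := -2
  version := 250
  => decoded: {"audit": {"country": "alpha", "avatar": null}, "age": -2, "balance": null, "country": null, "attempts": -2, "version": 250}

backward: BREAKING [(audit.avatar, R3), (balance, R3), (country, R3)]; decoded: {"audit": {"country": "alpha", "avatar": null}, "age": -2, "balance": null, "country": null, "attempts": -2, "version": 250}


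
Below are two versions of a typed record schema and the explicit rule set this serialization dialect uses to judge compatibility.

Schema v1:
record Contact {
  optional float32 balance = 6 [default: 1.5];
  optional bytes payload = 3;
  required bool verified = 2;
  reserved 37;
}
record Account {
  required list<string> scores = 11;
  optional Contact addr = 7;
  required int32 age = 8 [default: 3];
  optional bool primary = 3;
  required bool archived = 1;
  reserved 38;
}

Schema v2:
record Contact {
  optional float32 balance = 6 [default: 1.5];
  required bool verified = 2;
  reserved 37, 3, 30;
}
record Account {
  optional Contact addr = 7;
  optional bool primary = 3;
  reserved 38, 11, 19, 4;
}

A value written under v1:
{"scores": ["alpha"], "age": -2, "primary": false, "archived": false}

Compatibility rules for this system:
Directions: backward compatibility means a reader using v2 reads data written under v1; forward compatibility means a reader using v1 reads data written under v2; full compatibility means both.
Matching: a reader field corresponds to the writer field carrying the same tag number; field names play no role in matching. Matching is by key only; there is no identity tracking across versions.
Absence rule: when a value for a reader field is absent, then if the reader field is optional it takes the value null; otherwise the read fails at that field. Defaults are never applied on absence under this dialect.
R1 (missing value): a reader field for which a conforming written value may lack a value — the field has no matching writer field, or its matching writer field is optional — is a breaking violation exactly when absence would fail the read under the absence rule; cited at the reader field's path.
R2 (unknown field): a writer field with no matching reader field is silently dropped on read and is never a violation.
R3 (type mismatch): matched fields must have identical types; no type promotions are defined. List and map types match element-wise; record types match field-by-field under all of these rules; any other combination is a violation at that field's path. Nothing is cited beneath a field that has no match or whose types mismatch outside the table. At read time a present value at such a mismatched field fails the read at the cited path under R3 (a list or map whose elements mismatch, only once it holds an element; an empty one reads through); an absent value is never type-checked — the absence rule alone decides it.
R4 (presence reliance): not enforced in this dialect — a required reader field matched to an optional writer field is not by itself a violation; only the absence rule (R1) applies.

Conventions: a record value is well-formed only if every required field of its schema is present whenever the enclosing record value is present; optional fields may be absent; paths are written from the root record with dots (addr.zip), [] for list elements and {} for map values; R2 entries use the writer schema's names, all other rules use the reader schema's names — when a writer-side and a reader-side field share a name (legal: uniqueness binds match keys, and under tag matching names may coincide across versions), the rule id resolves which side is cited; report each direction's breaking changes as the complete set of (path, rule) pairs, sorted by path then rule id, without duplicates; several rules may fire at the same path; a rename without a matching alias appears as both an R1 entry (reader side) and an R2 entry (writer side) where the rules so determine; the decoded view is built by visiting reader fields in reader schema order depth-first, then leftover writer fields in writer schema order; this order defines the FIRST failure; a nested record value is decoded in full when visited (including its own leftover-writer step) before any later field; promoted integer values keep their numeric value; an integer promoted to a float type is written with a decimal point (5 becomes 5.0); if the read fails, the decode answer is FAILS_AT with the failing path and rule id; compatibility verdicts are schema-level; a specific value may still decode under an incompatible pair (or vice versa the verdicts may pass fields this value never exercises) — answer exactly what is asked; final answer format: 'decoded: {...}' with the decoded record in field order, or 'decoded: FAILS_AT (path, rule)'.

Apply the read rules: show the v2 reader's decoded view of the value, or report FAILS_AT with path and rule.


the writer's type comes first in each Account pair
decode walk for Account under reader schema v2:
  addr := null (absent, optional -> null)
  primary := false
  writer scores: unknown -> dropped
  writer age: unknown -> dropped
  writer archived: unknown -> dropped
  => decoded: {"addr": null, "primary": false}
remaining Account differences; none change what is asked:
  removed field payload from record Contact (its key 3 joins the reserved list) -> fires no rule on Account under this dialect and leaves the result unchanged

decoded: {"addr": null, "primary": false}
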